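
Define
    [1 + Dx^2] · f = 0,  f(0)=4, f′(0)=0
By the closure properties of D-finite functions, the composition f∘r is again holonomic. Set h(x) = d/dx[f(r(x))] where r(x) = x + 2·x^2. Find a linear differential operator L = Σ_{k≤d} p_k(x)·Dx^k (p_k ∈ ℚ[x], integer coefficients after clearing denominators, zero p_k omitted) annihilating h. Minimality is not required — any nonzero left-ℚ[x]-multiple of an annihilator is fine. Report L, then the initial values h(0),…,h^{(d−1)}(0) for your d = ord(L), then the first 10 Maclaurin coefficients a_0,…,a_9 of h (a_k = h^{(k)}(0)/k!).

L = (49 + 16·x + 96·x^2 + 256·x^3 + 256·x^4) + (-12 - 48·x)·Dx + (1 + 8·x + 16·x^2)·Dx^2  (order 2).
h: a_k = 0, -4, -24, -94/3, 20/3, 719/30, 553/15, 23521/1260, -559/70, -1199521/90720, …
ICs: h(0) = 0, h′(0) = -4.

f: a_k = 4, 0, -2, 0, 1/6, 0, -1/180, 0, 1/10080, 0, …
Change of var in L_f (x↦r) gives L₀.
h₀' ⇒ L via d/dx closure of L₀.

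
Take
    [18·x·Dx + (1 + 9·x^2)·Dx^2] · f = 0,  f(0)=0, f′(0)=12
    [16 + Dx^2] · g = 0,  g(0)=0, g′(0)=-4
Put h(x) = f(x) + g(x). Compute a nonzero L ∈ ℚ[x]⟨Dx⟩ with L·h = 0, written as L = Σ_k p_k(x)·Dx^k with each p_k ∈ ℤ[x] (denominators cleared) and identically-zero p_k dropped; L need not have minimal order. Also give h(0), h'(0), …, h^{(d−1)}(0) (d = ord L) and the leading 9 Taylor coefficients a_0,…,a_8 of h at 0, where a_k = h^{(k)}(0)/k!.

L = (-13248·x + 181440·x^3 + 186624·x^5)·Dx + (-16 + 6048·x^2 + 66096·x^4 + 93312·x^6)·Dx^2 + (-828·x + 11340·x^3 + 11664·x^5)·Dx^3 + (-1 + 378·x^2 + 4131·x^4 + 5832·x^6)·Dx^4  (order 4).
h: a_k = 0, 8, 0, -76/3, 0, 2788/15, 0, -392636/315, 0, …
ICs: h(0) = 0, h′(0) = 8, h′′(0) = 0, h′′′(0) = -152.

f: a_k = 0, 12, 0, -36, 0, 972/5, 0, -8748/7, 0, …
g: a_k = 0, -4, 0, 32/3, 0, -128/15, 0, 1024/315, 0, …
L₀ := lclm(L_f,L_g); ord L₀ ≤ 2+2.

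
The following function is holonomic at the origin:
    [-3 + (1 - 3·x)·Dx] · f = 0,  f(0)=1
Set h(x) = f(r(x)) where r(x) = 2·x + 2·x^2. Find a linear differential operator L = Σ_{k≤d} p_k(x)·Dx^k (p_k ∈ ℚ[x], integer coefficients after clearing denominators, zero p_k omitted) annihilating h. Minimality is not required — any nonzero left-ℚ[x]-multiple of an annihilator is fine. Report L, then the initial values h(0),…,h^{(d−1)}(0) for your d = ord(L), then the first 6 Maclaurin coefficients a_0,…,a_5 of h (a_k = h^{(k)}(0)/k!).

f: a_k = 1, 3, 9, 27, 81, 243, …
Substitute x→r, Dx→(1/r')Dx; clear ⇒ L₀.
L = (6 + 12·x) + (-1 + 6·x + 6·x^2)·Dx  (order 1).
h: a_k = 1, 6, 42, 288, 1980, 13608, …
ICs: h(0) = 1.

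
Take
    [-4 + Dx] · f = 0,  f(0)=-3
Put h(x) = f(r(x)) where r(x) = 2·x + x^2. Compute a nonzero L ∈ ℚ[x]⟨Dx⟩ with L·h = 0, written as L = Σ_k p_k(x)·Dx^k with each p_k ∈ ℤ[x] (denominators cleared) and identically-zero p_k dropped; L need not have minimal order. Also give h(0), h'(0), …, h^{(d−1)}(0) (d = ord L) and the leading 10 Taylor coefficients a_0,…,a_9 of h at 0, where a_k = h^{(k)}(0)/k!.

f: a_k = -3, -12, -24, -32, -32, -128/5, -256/15, -1024/105, -512/105, -2048/945, …
Substitute x→r, Dx→(1/r')Dx; clear ⇒ L₀.
L = (-8 - 8·x) + Dx  (order 1).
h: a_k = -3, -24, -108, -352, -920, -10176/5, -59104/15, -717056/105, -376928/35, -2956544/189, …
ICs: h(0) = -3.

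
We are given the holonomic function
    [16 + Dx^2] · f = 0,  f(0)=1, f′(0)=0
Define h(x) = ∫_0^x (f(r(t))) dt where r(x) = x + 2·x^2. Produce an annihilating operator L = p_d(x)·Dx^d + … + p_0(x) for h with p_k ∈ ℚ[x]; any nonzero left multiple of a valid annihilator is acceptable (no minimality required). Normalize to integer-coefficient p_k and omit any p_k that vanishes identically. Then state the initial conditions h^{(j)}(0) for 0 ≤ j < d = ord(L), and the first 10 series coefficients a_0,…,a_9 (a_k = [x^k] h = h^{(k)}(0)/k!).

L = (16 + 192·x + 768·x^2 + 1024·x^3)·Dx - 4·Dx^2 + (1 + 4·x)·Dx^3  (order 3).
h: a_k = 0, 1, 0, -8/3, -8, -64/15, 128/9, 11264/315, 512/15, -53248/2835, …
ICs: h(0) = 0, h′(0) = 1, h′′(0) = 0.

f: a_k = 1, 0, -8, 0, 32/3, 0, -256/45, 0, 512/315, 0, …
L₀ from L_f via x↦r, Dx↦r'^{-1}Dx.
h=∫h₀ ⇒ L = L₀·Dx.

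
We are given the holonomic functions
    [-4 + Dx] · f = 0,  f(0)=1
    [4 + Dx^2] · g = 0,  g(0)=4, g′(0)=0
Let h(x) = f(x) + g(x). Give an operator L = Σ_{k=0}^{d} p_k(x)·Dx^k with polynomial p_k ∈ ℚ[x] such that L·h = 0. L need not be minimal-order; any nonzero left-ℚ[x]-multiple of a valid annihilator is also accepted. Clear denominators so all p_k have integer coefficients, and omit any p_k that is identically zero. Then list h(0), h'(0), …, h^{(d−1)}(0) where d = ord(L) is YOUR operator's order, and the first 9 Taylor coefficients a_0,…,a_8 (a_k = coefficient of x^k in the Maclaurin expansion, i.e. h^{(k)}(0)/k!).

L = -16 + 4·Dx - 4·Dx^2 + Dx^3  (order 3).
h: a_k = 5, 4, 0, 32/3, 40/3, 128/15, 16/3, 1024/315, 104/63, …
ICs: h(0) = 5, h′(0) = 4, h′′(0) = 0.

f: a_k = 1, 4, 8, 32/3, 32/3, 128/15, 256/45, 1024/315, 512/315, …
g: a_k = 4, 0, -8, 0, 8/3, 0, -16/45, 0, 8/315, …
L₀ := lclm(L_f,L_g); ord L₀ ≤ 1+2.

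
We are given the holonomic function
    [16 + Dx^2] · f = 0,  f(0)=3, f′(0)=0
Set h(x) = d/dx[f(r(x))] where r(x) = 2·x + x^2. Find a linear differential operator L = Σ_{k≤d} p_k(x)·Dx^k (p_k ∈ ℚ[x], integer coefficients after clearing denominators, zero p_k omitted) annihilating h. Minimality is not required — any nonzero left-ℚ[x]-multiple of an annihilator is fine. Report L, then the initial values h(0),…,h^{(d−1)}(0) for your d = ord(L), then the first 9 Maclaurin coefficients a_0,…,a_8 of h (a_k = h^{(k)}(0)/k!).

f: a_k = 3, 0, -24, 0, 32, 0, -256/15, 0, 512/105, …
Change of var in L_f (x↦r) gives L₀.
Derive L from L₀ (diff closure).
L = (67 + 256·x + 384·x^2 + 256·x^3 + 64·x^4) + (-3 - 3·x)·Dx + (1 + 2·x + x^2)·Dx^2  (order 2).
h: a_k = 0, -192, -288, 1952, 5120, -9728/5, -105728/5, -2365184/105, 712704/35, …
ICs: h(0) = 0, h′(0) = -192.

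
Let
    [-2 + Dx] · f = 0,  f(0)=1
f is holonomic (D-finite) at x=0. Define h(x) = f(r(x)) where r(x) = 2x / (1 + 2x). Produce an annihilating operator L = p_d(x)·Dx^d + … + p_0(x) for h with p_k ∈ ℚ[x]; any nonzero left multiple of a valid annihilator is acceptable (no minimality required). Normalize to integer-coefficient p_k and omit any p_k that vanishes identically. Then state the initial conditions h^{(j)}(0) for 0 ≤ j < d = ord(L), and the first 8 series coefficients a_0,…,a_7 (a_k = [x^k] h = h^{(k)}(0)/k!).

L = -4 + (1 + 4·x + 4·x^2)·Dx  (order 1).
h: a_k = 1, 4, 0, -16/3, 32/3, -64/5, 256/45, 1280/63, …
ICs: h(0) = 1.

f: a_k = 1, 2, 2, 4/3, 2/3, 4/15, 4/45, 8/315, …
h₀=f(r): pull back L_f along r ⇒ L₀.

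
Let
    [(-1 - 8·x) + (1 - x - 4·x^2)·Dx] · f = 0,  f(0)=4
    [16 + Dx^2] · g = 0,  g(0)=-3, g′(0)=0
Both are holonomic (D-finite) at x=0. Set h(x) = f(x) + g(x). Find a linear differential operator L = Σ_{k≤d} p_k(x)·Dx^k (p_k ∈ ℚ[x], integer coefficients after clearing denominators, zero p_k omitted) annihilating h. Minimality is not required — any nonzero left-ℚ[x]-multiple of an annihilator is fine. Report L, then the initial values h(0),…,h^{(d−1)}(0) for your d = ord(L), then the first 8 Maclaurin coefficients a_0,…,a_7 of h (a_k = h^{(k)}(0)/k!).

f: a_k = 4, 4, 20, 36, 116, 260, 724, 1764, …
g: a_k = -3, 0, 24, 0, -32, 0, 256/15, 0, …
Sum ⇒ L₀ = lclm(L_f,L_g) in ℚ(x)⟨Dx⟩.
L = (560 + 4608·x + 1664·x^2 + 6144·x^3 + 10240·x^4 + 16384·x^5) + (-208 + 272·x + 896·x^2 - 1408·x^3 - 1536·x^4 + 6144·x^5 + 8192·x^6)·Dx + (35 + 288·x + 104·x^2 + 384·x^3 + 640·x^4 + 1024·x^5)·Dx^2 + (-13 + 17·x + 56·x^2 - 88·x^3 - 96·x^4 + 384·x^5 + 512·x^6)·Dx^3  (order 3).
h: a_k = 1, 4, 44, 36, 84, 260, 11116/15, 1764, …
ICs: h(0) = 1, h′(0) = 4, h′′(0) = 88.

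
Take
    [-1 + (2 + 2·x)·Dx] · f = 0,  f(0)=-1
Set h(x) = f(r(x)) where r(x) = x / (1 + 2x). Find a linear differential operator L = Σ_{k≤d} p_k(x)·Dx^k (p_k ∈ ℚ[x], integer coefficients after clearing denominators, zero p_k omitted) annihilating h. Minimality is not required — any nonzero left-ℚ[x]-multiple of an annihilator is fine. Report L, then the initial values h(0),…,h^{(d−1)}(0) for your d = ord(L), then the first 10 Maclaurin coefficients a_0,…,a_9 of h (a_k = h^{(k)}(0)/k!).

f: a_k = -1, -1/2, 1/8, -1/16, 5/128, -7/256, 21/1024, -33/2048, 429/32768, -715/65536, …
Change of var in L_f (x↦r) gives L₀.
L = -1 + (2 + 10·x + 12·x^2)·Dx  (order 1).
h: a_k = -1, -1/2, 9/8, -41/16, 757/128, -3543/256, 33645/1024, -162105/2048, 6340365/32768, -31446635/65536, …
ICs: h(0) = -1.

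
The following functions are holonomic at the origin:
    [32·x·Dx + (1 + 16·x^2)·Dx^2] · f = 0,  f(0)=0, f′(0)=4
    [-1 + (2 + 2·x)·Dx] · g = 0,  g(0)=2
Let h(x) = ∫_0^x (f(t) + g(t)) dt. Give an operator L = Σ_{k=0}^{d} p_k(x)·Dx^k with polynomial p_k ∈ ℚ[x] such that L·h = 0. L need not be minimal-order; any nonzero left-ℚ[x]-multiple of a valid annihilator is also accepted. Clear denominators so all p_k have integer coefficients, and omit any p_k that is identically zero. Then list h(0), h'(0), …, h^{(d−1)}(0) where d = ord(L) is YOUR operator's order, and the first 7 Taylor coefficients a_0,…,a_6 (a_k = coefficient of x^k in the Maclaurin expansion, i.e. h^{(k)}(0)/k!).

f: a_k = 0, 4, 0, -64/3, 0, 1024/5, 0, …
g: a_k = 2, 1, -1/4, 1/8, -5/64, 7/128, -21/512, …
Sum ⇒ L₀ = lclm(L_f,L_g) in ℚ(x)⟨Dx⟩.
Integrate: L := L₀·Dx.
L = (-64 - 160·x + 3072·x^2 + 1536·x^3)·Dx^2 + (-131 - 256·x + 5920·x^2 + 12288·x^3 + 5376·x^4)·Dx^3 + (-2 + 126·x + 192·x^2 + 2112·x^3 + 3584·x^4 + 1536·x^5)·Dx^4  (order 4).
h: a_k = 0, 2, 5/2, -1/12, -509/96, -1/64, 131107/3840, …
ICs: h(0) = 0, h′(0) = 2, h′′(0) = 5, h′′′(0) = -1/2.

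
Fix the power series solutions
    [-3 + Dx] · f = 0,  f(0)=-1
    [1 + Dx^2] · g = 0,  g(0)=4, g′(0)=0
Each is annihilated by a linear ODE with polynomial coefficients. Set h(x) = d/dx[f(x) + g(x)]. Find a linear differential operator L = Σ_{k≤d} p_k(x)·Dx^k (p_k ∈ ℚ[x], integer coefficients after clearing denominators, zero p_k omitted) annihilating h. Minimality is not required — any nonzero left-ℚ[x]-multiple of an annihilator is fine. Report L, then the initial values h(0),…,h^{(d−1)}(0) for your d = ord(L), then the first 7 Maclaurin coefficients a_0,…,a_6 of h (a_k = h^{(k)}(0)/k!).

L = 3 - Dx + 3·Dx^2 - Dx^3  (order 3).
h: a_k = -3, -13, -27/2, -77/6, -81/8, -733/120, -243/80, …
ICs: h(0) = -3, h′(0) = -13, h′′(0) = -27.

f: a_k = -1, -3, -9/2, -9/2, -27/8, -81/40, -81/80, …
g: a_k = 4, 0, -2, 0, 1/6, 0, -1/180, …
L₀ := lclm(L_f,L_g); ord L₀ ≤ 1+2.
Derive L from L₀ (diff closure).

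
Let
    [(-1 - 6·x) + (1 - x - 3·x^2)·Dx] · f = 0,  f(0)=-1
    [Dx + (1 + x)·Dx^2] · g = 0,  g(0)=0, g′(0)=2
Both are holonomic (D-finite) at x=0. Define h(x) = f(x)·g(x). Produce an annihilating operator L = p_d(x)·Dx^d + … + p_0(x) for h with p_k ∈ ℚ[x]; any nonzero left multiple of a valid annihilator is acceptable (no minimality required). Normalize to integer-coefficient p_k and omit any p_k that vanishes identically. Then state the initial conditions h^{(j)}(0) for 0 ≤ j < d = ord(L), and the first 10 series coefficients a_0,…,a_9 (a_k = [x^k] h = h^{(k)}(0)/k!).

f: a_k = -1, -1, -4, -7, -19, -40, -97, -217, -508, -1159, …
g: a_k = 0, 2, -1, 2/3, -1/2, 2/5, -1/3, 2/7, -1/4, 2/9, …
Product ⇒ symmetric product L₀, ord ≤ 2.
L = (7 + 12·x) + (1 + 15·x + 15·x^2)·Dx + (-1 + 4·x^2 + 3·x^3)·Dx^2  (order 2).
h: a_k = 0, -2, -1, -23/3, -61/6, -1007/30, -956/15, -34591/210, -149381/420, -1071061/1260, …
ICs: h(0) = 0, h′(0) = -2.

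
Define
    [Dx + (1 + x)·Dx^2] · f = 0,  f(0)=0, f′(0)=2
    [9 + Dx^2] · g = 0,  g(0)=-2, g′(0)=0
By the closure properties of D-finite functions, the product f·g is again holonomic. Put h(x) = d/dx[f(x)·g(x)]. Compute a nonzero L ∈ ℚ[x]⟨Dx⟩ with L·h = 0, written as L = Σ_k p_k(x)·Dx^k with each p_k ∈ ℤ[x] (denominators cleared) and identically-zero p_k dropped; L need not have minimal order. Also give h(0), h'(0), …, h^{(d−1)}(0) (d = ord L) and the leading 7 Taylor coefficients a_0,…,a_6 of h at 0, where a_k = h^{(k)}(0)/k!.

f: a_k = 0, 2, -1, 2/3, -1/2, 2/5, -1/3, …
g: a_k = -2, 0, 9, 0, -27/4, 0, 81/40, …
Sym-product of L_f,L_g gives L₀ (≤ ord 4).
h=h₀': d/dx-closure on L₀ ⇒ L.
L = (13743 + 107892·x + 319302·x^2 + 475308·x^3 + 381267·x^4 + 157464·x^5 + 26244·x^6) + (4104 + 24192·x + 53460·x^2 + 56700·x^3 + 29160·x^4 + 5832·x^5)·Dx + (4020 + 27828·x + 76770·x^2 + 109512·x^3 + 85698·x^4 + 34992·x^5 + 5832·x^6)·Dx^2 + (456 + 2688·x + 5940·x^2 + 6300·x^3 + 3240·x^4 + 648·x^5)·Dx^3 + (277 + 1760·x + 4588·x^2 + 6300·x^3 + 4815·x^4 + 1944·x^5 + 324·x^6)·Dx^4  (order 4).
h: a_k = -4, 4, 50, -32, -83/2, 35/2, 361/20, …
ICs: h(0) = -4, h′(0) = 4, h′′(0) = 100, h′′′(0) = -192.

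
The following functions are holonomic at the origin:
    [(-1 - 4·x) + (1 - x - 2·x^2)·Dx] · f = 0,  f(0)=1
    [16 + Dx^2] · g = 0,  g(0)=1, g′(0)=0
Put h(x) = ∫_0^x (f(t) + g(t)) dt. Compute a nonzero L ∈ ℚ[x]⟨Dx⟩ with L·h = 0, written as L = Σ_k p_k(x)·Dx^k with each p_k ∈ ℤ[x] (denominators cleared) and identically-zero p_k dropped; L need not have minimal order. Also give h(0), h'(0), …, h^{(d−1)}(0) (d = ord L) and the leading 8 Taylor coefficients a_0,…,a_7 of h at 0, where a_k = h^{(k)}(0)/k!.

f: a_k = 1, 1, 3, 5, 11, 21, 43, 85, …
g: a_k = 1, 0, -8, 0, 32/3, 0, -256/45, 0, …
L₀ := lclm(L_f,L_g); ord L₀ ≤ 1+2.
h=∫₀ˣh₀: take L = L₀·Dx.
L = (368 + 1408·x - 256·x^2 + 512·x^3 + 2560·x^4 + 2048·x^5)·Dx + (-176 + 336·x + 384·x^2 - 1024·x^3 - 384·x^4 + 1536·x^5 + 1024·x^6)·Dx^2 + (23 + 88·x - 16·x^2 + 32·x^3 + 160·x^4 + 128·x^5)·Dx^3 + (-11 + 21·x + 24·x^2 - 64·x^3 - 24·x^4 + 96·x^5 + 64·x^6)·Dx^4  (order 4).
h: a_k = 0, 2, 1/2, -5/3, 5/4, 13/3, 7/2, 1679/315, …
ICs: h(0) = 0, h′(0) = 2, h′′(0) = 1, h′′′(0) = -10.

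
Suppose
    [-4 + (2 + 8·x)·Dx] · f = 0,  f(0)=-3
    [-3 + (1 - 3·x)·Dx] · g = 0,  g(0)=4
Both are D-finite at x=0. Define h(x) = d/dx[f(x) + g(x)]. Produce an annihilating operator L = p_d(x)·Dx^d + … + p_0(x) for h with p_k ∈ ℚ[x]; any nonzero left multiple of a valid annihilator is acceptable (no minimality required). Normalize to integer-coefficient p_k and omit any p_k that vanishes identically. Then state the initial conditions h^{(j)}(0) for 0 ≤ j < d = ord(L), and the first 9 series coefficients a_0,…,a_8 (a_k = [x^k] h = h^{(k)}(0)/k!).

f: a_k = -3, -6, 6, -12, 30, -84, 252, -792, 2574, …
g: a_k = 4, 12, 36, 108, 324, 972, 2916, 8748, 26244, …
f+g: L₀ = lclm(L_f,L_g), ord ≤ 1+1.
h₀' ⇒ L via d/dx closure of L₀.
L = (-90 - 108·x) + (-21 - 252·x - 378·x^2)·Dx + (4 + 13·x - 39·x^2 - 108·x^3)·Dx^2  (order 2).
h: a_k = 6, 84, 288, 1416, 4440, 19008, 55692, 230544, 631368, …
ICs: h(0) = 6, h′(0) = 84.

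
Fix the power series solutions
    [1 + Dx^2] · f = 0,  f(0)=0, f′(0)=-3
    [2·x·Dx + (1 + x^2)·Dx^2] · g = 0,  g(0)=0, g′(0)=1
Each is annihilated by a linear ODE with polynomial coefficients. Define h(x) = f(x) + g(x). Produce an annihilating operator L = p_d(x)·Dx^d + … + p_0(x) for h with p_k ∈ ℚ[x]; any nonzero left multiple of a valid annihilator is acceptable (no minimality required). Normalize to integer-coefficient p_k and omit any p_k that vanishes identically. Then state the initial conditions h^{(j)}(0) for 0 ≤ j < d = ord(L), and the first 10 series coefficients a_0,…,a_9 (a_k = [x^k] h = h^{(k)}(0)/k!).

f: a_k = 0, -3, 0, 1/2, 0, -1/40, 0, 1/1680, 0, -1/120960, …
g: a_k = 0, 1, 0, -1/3, 0, 1/5, 0, -1/7, 0, 1/9, …
Sum ⇒ L₀ = lclm(L_f,L_g) in ℚ(x)⟨Dx⟩.
L = (-22·x + 28·x^3 + 2·x^5)·Dx + (-1 + 7·x^2 + 9·x^4 + x^6)·Dx^2 + (-22·x + 28·x^3 + 2·x^5)·Dx^3 + (-1 + 7·x^2 + 9·x^4 + x^6)·Dx^4  (order 4).
h: a_k = 0, -2, 0, 1/6, 0, 7/40, 0, -239/1680, 0, 13439/120960, …
ICs: h(0) = 0, h′(0) = -2, h′′(0) = 0, h′′′(0) = 1.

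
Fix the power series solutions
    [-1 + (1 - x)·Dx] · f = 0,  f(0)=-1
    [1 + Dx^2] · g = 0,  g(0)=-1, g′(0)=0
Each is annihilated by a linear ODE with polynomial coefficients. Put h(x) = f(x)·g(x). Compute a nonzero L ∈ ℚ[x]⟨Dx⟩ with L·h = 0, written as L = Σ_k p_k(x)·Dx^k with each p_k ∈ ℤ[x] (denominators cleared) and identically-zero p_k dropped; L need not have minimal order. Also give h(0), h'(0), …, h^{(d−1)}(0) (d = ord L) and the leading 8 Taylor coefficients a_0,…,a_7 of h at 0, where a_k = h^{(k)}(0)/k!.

f: a_k = -1, -1, -1, -1, -1, -1, -1, -1, …
g: a_k = -1, 0, 1/2, 0, -1/24, 0, 1/720, 0, …
h₀=f·g: eliminate ⇒ L₀, order ≤ 1·2.
L = (-1 + x) + 2·Dx + (-1 + x)·Dx^2  (order 2).
h: a_k = 1, 1, 1/2, 1/2, 13/24, 13/24, 389/720, 389/720, …
ICs: h(0) = 1, h′(0) = 1.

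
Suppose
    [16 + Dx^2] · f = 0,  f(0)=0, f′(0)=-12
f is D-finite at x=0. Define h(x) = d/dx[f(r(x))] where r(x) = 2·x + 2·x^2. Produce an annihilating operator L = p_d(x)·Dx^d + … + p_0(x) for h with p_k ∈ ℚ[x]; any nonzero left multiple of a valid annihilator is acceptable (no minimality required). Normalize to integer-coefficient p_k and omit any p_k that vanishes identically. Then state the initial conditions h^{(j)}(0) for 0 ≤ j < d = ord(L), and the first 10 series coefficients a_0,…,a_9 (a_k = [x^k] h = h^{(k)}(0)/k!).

f: a_k = 0, -12, 0, 32, 0, -128/5, 0, 1024/105, 0, -2048/945, …
Change of var in L_f (x↦r) gives L₀.
h₀' ⇒ L via d/dx closure of L₀.
L = (76 + 512·x + 1536·x^2 + 2048·x^3 + 1024·x^4) + (-6 - 12·x)·Dx + (1 + 4·x + 4·x^2)·Dx^2  (order 2).
h: a_k = -24, -48, 768, 3072, -256, -23040, -729088/15, 65536/15, 19853312/105, 2301952/7, …
ICs: h(0) = -24, h′(0) = -48.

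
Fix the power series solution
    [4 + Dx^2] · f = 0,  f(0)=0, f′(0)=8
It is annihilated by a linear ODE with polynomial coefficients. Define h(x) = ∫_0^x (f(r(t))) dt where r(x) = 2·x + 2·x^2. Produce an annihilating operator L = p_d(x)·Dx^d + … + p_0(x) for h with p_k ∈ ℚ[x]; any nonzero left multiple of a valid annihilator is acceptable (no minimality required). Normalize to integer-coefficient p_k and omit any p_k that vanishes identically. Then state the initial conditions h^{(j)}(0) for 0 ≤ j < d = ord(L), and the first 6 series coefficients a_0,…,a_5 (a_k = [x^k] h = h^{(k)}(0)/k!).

L = (16 + 96·x + 192·x^2 + 128·x^3)·Dx - 2·Dx^2 + (1 + 2·x)·Dx^3  (order 3).
h: a_k = 0, 0, 8, 16/3, -32/3, -128/5, …
ICs: h(0) = 0, h′(0) = 0, h′′(0) = 16.

f: a_k = 0, 8, 0, -16/3, 0, 16/15, …
L₀ from L_f via x↦r, Dx↦r'^{-1}Dx.
∫: right-multiply L₀ by Dx.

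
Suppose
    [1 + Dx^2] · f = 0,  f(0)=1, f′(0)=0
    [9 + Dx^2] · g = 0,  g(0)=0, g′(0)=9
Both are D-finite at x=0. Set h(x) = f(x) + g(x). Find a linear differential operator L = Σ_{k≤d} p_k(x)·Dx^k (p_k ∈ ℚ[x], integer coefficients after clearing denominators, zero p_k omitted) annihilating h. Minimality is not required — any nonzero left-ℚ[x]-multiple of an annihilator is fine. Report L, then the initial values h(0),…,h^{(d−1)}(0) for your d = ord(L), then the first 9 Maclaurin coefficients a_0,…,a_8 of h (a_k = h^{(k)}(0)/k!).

L = 9 + 10·Dx^2 + Dx^4  (order 4).
h: a_k = 1, 9, -1/2, -27/2, 1/24, 243/40, -1/720, -729/560, 1/40320, …
ICs: h(0) = 1, h′(0) = 9, h′′(0) = -1, h′′′(0) = -81.

f: a_k = 1, 0, -1/2, 0, 1/24, 0, -1/720, 0, 1/40320, …
g: a_k = 0, 9, 0, -27/2, 0, 243/40, 0, -729/560, 0, …
Weyl lclm of L_f,L_g ⇒ L₀ (ord ≤ 4).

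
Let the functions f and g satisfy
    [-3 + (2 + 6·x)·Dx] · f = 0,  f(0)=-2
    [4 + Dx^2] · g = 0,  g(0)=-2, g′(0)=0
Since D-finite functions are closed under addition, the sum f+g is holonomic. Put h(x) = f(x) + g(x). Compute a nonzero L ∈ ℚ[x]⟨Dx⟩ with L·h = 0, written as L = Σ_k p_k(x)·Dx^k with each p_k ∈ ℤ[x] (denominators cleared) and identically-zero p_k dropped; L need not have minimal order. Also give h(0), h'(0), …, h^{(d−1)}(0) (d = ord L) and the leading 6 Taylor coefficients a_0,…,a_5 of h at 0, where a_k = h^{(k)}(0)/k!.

f: a_k = -2, -3, 9/4, -27/8, 405/64, -1701/128, …
g: a_k = -2, 0, 4, 0, -4/3, 0, …
Sum ⇒ L₀ = lclm(L_f,L_g) in ℚ(x)⟨Dx⟩.
L = (-516 - 1152·x - 1728·x^2) + (56 + 936·x + 3456·x^2 + 3456·x^3)·Dx + (-129 - 288·x - 432·x^2)·Dx^2 + (14 + 234·x + 864·x^2 + 864·x^3)·Dx^3  (order 3).
h: a_k = -4, -3, 25/4, -27/8, 959/192, -1701/128, …
ICs: h(0) = -4, h′(0) = -3, h′′(0) = 25/2.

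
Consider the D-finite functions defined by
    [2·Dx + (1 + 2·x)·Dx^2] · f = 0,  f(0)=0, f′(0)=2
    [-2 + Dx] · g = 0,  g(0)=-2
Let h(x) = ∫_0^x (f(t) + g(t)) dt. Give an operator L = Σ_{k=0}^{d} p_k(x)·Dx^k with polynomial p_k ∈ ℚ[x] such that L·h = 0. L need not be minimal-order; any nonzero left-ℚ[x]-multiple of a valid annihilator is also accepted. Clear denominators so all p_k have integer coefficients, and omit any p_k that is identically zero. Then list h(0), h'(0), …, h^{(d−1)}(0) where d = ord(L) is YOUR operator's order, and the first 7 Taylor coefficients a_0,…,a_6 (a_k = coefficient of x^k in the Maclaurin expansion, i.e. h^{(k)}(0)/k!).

f: a_k = 0, 2, -2, 8/3, -4, 32/5, -32/3, …
g: a_k = -2, -4, -4, -8/3, -4/3, -8/15, -8/45, …
Weyl lclm of L_f,L_g ⇒ L₀ (ord ≤ 3).
∫: right-multiply L₀ by Dx.
L = (-6 - 4·x)·Dx^2 + (1 - 4·x - 4·x^2)·Dx^3 + (1 + 3·x + 2·x^2)·Dx^4  (order 4).
h: a_k = 0, -2, -1, -2, 0, -16/15, 44/45, …
ICs: h(0) = 0, h′(0) = -2, h′′(0) = -2, h′′′(0) = -12.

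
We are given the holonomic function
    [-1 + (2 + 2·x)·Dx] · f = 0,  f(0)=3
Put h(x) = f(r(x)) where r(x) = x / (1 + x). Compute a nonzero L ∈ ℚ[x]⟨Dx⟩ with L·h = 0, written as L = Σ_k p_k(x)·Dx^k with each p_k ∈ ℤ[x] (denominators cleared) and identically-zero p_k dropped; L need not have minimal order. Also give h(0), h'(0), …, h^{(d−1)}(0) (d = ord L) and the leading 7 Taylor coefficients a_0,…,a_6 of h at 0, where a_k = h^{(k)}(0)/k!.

L = -1 + (2 + 6·x + 4·x^2)·Dx  (order 1).
h: a_k = 3, 3/2, -15/8, 39/16, -423/128, 1197/256, -7059/1024, …
ICs: h(0) = 3.

f: a_k = 3, 3/2, -3/8, 3/16, -15/128, 21/256, -63/1024, …
L₀ from L_f via x↦r, Dx↦r'^{-1}Dx.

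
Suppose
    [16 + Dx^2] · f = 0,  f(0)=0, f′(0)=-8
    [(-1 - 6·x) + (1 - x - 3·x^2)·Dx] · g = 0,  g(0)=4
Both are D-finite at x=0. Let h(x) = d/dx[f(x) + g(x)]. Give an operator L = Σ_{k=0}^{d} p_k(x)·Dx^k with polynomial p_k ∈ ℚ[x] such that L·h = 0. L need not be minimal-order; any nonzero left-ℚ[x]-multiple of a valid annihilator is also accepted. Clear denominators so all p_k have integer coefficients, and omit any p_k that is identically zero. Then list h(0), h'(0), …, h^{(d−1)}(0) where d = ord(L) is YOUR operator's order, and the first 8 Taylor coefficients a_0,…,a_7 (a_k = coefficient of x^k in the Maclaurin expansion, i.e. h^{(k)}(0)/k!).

f: a_k = 0, -8, 0, 64/3, 0, -256/15, 0, 2048/315, …
g: a_k = 4, 4, 16, 28, 76, 160, 388, 868, …
L₀ := lclm(L_f,L_g); ord L₀ ≤ 2+1.
h=h₀': d/dx-closure on L₀ ⇒ L.
L = (4672 + 20416·x + 66304·x^2 + 32640·x^3 + 66240·x^4 + 62208·x^5 + 62208·x^6) + (-464 - 2352·x + 3792·x^2 + 6752·x^3 - 2400·x^4 + 5184·x^5 + 24192·x^6 + 20736·x^7)·Dx + (292 + 1276·x + 4144·x^2 + 2040·x^3 + 4140·x^4 + 3888·x^5 + 3888·x^6)·Dx^2 + (-29 - 147·x + 237·x^2 + 422·x^3 - 150·x^4 + 324·x^5 + 1512·x^6 + 1296·x^7)·Dx^3  (order 3).
h: a_k = -4, 32, 148, 304, 2144/3, 2328, 275468/45, 16256, …
ICs: h(0) = -4, h′(0) = 32, h′′(0) = 296.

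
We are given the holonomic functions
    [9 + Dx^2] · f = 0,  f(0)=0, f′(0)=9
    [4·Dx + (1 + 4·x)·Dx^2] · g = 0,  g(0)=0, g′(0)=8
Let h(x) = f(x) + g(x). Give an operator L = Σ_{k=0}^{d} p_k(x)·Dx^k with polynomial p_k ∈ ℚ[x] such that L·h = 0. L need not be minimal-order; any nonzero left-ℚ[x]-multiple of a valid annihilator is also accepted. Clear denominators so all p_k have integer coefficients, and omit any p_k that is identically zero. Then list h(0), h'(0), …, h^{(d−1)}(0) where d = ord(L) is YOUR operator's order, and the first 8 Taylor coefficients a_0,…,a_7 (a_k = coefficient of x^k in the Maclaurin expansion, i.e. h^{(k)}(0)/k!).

f: a_k = 0, 9, 0, -27/2, 0, 243/40, 0, -729/560, …
g: a_k = 0, 8, -16, 128/3, -128, 2048/5, -4096/3, 32768/7, …
h₀=f+g: left-lcm gives L₀, ord ≤ 4.
L = (3780 + 2592·x + 5184·x^2)·Dx + (369 + 2124·x + 3888·x^2 + 5184·x^3)·Dx^2 + (420 + 288·x + 576·x^2)·Dx^3 + (41 + 236·x + 432·x^2 + 576·x^3)·Dx^4  (order 4).
h: a_k = 0, 17, -16, 175/6, -128, 16627/40, -4096/3, 2620711/560, …
ICs: h(0) = 0, h′(0) = 17, h′′(0) = -32, h′′′(0) = 175.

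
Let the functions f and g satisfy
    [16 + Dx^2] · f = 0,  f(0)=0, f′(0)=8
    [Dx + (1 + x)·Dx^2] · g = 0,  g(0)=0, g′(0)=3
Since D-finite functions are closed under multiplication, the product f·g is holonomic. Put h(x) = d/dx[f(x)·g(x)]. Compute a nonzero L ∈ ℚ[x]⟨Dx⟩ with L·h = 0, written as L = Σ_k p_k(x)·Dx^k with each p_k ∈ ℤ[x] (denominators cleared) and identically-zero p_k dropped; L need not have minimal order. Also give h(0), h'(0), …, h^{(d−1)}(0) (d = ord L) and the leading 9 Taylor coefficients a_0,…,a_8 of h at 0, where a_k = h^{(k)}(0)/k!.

L = (96160 + 647168·x + 1757184·x^2 + 2482176·x^3 + 1931264·x^4 + 786432·x^5 + 131072·x^6) + (13728 + 74144·x + 156160·x^2 + 161280·x^3 + 81920·x^4 + 16384·x^5)·Dx + (13546 + 87008·x + 228848·x^2 + 316416·x^3 + 242944·x^4 + 98304·x^5 + 16384·x^6)·Dx^2 + (858 + 4634·x + 9760·x^2 + 10080·x^3 + 5120·x^4 + 1024·x^5)·Dx^3 + (471 + 2910·x + 7439·x^2 + 10080·x^3 + 7640·x^4 + 3072·x^5 + 512·x^6)·Dx^4  (order 4).
h: a_k = 0, 48, -36, -224, 130, 208, -476/5, -1984/21, 291/7, …
ICs: h(0) = 0, h′(0) = 48, h′′(0) = -72, h′′′(0) = -1344.

f: a_k = 0, 8, 0, -64/3, 0, 256/15, 0, -2048/315, 0, …
g: a_k = 0, 3, -3/2, 1, -3/4, 3/5, -1/2, 3/7, -3/8, …
Sym-product of L_f,L_g gives L₀ (≤ ord 4).
h₀' ⇒ L via d/dx closure of L₀.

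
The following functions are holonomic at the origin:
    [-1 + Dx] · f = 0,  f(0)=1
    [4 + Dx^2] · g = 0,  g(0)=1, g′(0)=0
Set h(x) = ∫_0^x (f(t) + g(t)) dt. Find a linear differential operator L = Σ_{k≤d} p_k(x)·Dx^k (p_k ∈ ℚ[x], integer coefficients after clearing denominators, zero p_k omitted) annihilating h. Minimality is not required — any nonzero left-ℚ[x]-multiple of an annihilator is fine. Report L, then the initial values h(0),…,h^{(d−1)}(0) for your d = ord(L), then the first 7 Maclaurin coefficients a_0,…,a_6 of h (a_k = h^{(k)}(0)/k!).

f: a_k = 1, 1, 1/2, 1/6, 1/24, 1/120, 1/720, …
g: a_k = 1, 0, -2, 0, 2/3, 0, -4/45, …
L₀ := lclm(L_f,L_g); ord L₀ ≤ 1+2.
h=∫₀ˣh₀: take L = L₀·Dx.
L = -4·Dx + 4·Dx^2 - Dx^3 + Dx^4  (order 4).
h: a_k = 0, 2, 1/2, -1/2, 1/24, 17/120, 1/720, …
ICs: h(0) = 0, h′(0) = 2, h′′(0) = 1, h′′′(0) = -3.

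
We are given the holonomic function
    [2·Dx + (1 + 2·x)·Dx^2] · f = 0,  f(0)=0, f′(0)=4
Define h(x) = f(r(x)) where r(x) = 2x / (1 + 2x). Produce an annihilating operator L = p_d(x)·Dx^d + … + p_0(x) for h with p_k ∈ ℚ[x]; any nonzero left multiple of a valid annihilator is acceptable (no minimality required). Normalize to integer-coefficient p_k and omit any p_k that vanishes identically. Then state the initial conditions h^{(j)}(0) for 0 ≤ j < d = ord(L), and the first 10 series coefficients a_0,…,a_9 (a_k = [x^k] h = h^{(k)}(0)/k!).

f: a_k = 0, 4, -4, 16/3, -8, 64/5, -64/3, 256/7, -64, 1024/9, …
L₀ from L_f via x↦r, Dx↦r'^{-1}Dx.
L = (8 + 24·x)·Dx + (1 + 8·x + 12·x^2)·Dx^2  (order 2).
h: a_k = 0, 8, -32, 416/3, -640, 15488/5, -46592/3, 559616/7, -419840, 20154368/9, …
ICs: h(0) = 0, h′(0) = 8.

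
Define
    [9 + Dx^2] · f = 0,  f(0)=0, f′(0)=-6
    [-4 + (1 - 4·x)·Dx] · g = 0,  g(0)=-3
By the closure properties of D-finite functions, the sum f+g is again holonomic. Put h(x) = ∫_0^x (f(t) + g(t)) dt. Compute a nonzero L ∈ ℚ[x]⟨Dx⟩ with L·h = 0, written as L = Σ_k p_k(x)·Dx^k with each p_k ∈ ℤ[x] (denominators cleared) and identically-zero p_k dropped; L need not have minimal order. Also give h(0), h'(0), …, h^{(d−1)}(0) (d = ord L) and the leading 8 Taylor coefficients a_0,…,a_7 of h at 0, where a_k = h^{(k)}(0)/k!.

L = (-3780 + 2592·x - 5184·x^2)·Dx + (369 - 2124·x + 3888·x^2 - 5184·x^3)·Dx^2 + (-420 + 288·x - 576·x^2)·Dx^3 + (41 - 236·x + 432·x^2 - 576·x^3)·Dx^4  (order 4).
h: a_k = 0, -3, -9, -16, -183/4, -768/5, -20507/40, -12288/7, …
ICs: h(0) = 0, h′(0) = -3, h′′(0) = -18, h′′′(0) = -96.

f: a_k = 0, -6, 0, 9, 0, -81/20, 0, 243/280, …
g: a_k = -3, -12, -48, -192, -768, -3072, -12288, -49152, …
h₀=f+g: left-lcm gives L₀, ord ≤ 3.
∫: right-multiply L₀ by Dx.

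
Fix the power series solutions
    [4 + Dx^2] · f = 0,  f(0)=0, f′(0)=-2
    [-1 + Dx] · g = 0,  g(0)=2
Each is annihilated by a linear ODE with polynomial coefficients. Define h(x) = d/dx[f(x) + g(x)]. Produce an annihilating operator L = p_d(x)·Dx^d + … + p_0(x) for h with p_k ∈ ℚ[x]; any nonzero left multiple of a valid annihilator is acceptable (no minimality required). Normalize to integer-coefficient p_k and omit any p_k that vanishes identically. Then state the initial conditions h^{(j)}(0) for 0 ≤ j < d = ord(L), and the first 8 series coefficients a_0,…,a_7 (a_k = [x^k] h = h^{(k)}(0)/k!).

L = 4 - 4·Dx + Dx^2 - Dx^3  (order 3).
h: a_k = 0, 2, 5, 1/3, -5/4, 1/60, 13/72, 1/2520, …
ICs: h(0) = 0, h′(0) = 2, h′′(0) = 10.

f: a_k = 0, -2, 0, 4/3, 0, -4/15, 0, 8/315, …
g: a_k = 2, 2, 1, 1/3, 1/12, 1/60, 1/360, 1/2520, …
Weyl lclm of L_f,L_g ⇒ L₀ (ord ≤ 3).
h=h₀': d/dx-closure on L₀ ⇒ L.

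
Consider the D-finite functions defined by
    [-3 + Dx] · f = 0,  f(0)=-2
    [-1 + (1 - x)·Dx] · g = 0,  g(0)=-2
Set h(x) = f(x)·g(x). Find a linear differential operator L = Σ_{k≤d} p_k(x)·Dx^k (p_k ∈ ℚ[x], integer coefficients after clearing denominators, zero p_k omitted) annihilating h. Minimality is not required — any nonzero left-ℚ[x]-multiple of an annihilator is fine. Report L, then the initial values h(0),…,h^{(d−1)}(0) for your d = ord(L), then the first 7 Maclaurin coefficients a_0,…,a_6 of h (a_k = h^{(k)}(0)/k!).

f: a_k = -2, -6, -9, -9, -27/4, -81/20, -81/40, …
g: a_k = -2, -2, -2, -2, -2, -2, -2, …
f·g: L₀ = L_f ⊗_s L_g, ord ≤ 1·1.
L = (4 - 3·x) + (-1 + x)·Dx  (order 1).
h: a_k = 4, 16, 34, 52, 131/2, 368/5, 1553/20, …
ICs: h(0) = 4.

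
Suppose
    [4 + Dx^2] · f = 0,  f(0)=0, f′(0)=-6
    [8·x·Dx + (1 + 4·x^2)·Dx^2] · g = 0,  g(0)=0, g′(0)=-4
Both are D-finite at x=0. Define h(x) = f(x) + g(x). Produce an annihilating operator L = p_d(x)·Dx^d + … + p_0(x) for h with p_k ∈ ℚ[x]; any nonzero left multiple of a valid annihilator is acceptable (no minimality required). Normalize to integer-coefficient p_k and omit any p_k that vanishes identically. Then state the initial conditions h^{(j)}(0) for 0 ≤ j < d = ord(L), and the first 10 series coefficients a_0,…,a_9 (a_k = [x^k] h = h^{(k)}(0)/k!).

L = (-352·x + 1792·x^3 + 512·x^5)·Dx + (-4 + 112·x^2 + 576·x^4 + 256·x^6)·Dx^2 + (-88·x + 448·x^3 + 128·x^5)·Dx^3 + (-1 + 28·x^2 + 144·x^4 + 64·x^6)·Dx^4  (order 4).
h: a_k = 0, -10, 0, 28/3, 0, -68/5, 0, 3848/105, 0, -107524/945, …
ICs: h(0) = 0, h′(0) = -10, h′′(0) = 0, h′′′(0) = 56.

f: a_k = 0, -6, 0, 4, 0, -4/5, 0, 8/105, 0, -4/945, …
g: a_k = 0, -4, 0, 16/3, 0, -64/5, 0, 256/7, 0, -1024/9, …
h₀=f+g: left-lcm gives L₀, ord ≤ 4.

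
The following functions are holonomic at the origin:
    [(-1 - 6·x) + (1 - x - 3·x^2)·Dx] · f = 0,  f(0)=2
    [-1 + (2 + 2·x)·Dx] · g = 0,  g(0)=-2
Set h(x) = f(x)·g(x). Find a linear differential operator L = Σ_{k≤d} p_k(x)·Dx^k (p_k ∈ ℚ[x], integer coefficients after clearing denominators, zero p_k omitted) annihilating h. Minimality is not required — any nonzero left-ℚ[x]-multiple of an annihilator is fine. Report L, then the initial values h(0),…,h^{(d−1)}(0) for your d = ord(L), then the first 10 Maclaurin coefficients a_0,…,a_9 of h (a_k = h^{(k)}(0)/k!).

L = (3 + 13·x + 9·x^2) + (-2 + 8·x^2 + 6·x^3)·Dx  (order 1).
h: a_k = -4, -6, -35/2, -143/4, -2819/32, -12509/64, -117671/256, -535591/512, -19865443/8192, -91148337/16384, …
ICs: h(0) = -4.

f: a_k = 2, 2, 8, 14, 38, 80, 194, 434, 1016, 2318, …
g: a_k = -2, -1, 1/4, -1/8, 5/64, -7/128, 21/512, -33/1024, 429/16384, -715/32768, …
Sym-product of L_f,L_g gives L₀ (≤ ord 1).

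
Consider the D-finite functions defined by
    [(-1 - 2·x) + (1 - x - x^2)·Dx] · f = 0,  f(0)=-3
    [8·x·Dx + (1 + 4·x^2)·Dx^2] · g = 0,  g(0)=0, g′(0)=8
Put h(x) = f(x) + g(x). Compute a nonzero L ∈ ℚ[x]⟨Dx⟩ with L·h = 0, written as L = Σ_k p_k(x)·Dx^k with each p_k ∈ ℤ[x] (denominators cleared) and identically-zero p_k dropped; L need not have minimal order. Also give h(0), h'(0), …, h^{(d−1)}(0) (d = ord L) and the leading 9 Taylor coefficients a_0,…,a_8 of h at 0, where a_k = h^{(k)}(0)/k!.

L = (-16 + 64·x + 400·x^2 + 576·x^3 + 696·x^4 + 96·x^6)·Dx + (13 + 24·x + 22·x^2 + 204·x^3 + 548·x^4 + 488·x^5 + 48·x^6 + 96·x^7)·Dx^2 + (-2 - 5·x - 14·x^2 + 2·x^3 - 13·x^4 + 92·x^5 + 48·x^6 + 16·x^7 + 16·x^8)·Dx^3  (order 3).
h: a_k = -3, 5, -6, -59/3, -15, 8/5, -39, -953/7, -102, …
ICs: h(0) = -3, h′(0) = 5, h′′(0) = -12.

f: a_k = -3, -3, -6, -9, -15, -24, -39, -63, -102, …
g: a_k = 0, 8, 0, -32/3, 0, 128/5, 0, -512/7, 0, …
L₀ := lclm(L_f,L_g); ord L₀ ≤ 1+2.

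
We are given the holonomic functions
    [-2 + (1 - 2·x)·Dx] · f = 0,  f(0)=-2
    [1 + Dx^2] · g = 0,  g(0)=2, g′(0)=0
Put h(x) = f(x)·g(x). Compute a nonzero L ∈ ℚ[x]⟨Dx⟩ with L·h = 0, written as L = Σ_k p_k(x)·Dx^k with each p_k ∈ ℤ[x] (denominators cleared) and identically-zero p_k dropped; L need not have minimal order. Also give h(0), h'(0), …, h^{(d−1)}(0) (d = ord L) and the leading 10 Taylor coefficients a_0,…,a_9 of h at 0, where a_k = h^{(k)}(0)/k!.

f: a_k = -2, -4, -8, -16, -32, -64, -128, -256, -512, -1024, …
g: a_k = 2, 0, -1, 0, 1/12, 0, -1/360, 0, 1/20160, 0, …
Sym-product of L_f,L_g gives L₀ (≤ ord 2).
L = (-1 + 2·x) + 4·Dx + (-1 + 2·x)·Dx^2  (order 2).
h: a_k = -4, -8, -14, -28, -337/6, -337/3, -40439/180, -40439/90, -9058337/10080, -9058337/5040, …
ICs: h(0) = -4, h′(0) = -8.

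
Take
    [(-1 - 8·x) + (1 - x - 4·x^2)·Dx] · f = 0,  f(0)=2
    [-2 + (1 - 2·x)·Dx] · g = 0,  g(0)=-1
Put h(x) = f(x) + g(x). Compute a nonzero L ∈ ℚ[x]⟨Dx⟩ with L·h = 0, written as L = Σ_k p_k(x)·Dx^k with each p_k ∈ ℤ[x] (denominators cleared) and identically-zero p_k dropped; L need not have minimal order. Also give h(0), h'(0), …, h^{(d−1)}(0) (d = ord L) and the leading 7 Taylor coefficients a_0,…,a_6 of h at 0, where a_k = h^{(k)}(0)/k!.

f: a_k = 2, 2, 10, 18, 58, 130, 362, …
g: a_k = -1, -2, -4, -8, -16, -32, -64, …
f+g: L₀ = lclm(L_f,L_g), ord ≤ 1+1.
L = (12 - 48·x + 192·x^2 - 128·x^3) + (-2 - 96·x^2 + 352·x^3 - 256·x^4)·Dx + (-1 + 11·x - 30·x^2 + 80·x^4 - 64·x^5)·Dx^2  (order 2).
h: a_k = 1, 0, 6, 10, 42, 98, 298, …
ICs: h(0) = 1, h′(0) = 0.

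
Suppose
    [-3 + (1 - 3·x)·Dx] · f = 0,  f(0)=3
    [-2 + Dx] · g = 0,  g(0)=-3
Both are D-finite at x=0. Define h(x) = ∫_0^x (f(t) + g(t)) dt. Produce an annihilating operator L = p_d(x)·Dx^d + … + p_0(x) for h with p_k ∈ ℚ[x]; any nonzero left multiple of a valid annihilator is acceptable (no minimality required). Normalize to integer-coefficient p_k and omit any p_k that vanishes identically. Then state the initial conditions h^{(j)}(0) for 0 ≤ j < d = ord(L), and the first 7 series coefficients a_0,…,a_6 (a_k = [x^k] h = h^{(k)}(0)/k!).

f: a_k = 3, 9, 27, 81, 243, 729, 2187, …
g: a_k = -3, -6, -6, -4, -2, -4/5, -4/15, …
L₀ := lclm(L_f,L_g); ord L₀ ≤ 1+1.
Integrate: L := L₀·Dx.
L = (-24 - 36·x)·Dx + (14 + 24·x - 36·x^2)·Dx^2 + (-1 - 3·x + 18·x^2)·Dx^3  (order 3).
h: a_k = 0, 0, 3/2, 7, 77/4, 241/5, 3641/30, …
ICs: h(0) = 0, h′(0) = 0, h′′(0) = 3.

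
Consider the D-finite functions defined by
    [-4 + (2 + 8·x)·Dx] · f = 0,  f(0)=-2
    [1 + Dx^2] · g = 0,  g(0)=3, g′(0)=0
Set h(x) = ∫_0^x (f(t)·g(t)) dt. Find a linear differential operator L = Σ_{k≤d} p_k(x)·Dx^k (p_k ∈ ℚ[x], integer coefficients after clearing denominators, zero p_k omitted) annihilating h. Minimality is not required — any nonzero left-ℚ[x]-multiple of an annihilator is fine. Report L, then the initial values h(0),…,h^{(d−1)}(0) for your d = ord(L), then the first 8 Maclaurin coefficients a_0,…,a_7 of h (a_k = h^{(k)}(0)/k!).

f: a_k = -2, -4, 4, -8, 20, -56, 168, -528, …
g: a_k = 3, 0, -3/2, 0, 1/8, 0, -1/240, 0, …
Product ⇒ symmetric product L₀, ord ≤ 2.
∫: right-multiply L₀ by Dx.
L = (13 + 8·x + 16·x^2)·Dx + (-4 - 16·x)·Dx^2 + (1 + 8·x + 16·x^2)·Dx^3  (order 3).
h: a_k = 0, -6, -6, 5, -9/2, 43/4, -313/12, 56941/840, …
ICs: h(0) = 0, h′(0) = -6, h′′(0) = -12.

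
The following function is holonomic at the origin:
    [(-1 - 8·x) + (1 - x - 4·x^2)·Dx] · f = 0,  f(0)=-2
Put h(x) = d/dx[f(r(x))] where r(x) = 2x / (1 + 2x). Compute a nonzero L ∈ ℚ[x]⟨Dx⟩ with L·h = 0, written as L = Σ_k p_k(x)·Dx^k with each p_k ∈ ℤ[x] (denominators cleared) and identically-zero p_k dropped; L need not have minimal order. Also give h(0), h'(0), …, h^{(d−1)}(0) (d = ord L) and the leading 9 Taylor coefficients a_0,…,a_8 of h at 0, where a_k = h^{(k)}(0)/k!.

L = (16 + 96·x + 960·x^2 + 1152·x^3) + (-1 - 22·x - 60·x^2 + 248·x^3 + 576·x^4)·Dx  (order 1).
h: a_k = -4, -64, 0, -2048, 5120, -61440, 258048, -1900544, 9584640, …
ICs: h(0) = -4.

f: a_k = -2, -2, -10, -18, -58, -130, -362, -882, -2330, …
L₀ from L_f via x↦r, Dx↦r'^{-1}Dx.
Differentiate: ansatz ord ≤ ord L₀ ⇒ L.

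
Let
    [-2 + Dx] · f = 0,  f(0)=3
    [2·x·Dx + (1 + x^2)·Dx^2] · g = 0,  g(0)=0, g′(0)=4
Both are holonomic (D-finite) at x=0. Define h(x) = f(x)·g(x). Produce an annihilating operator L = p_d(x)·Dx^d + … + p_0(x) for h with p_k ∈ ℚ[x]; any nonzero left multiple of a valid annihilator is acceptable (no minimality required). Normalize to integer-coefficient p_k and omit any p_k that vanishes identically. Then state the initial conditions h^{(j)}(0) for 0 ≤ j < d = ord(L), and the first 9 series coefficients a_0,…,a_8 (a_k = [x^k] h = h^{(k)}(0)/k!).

L = (4 - 4·x + 4·x^2) + (-4 + 2·x - 4·x^2)·Dx + (1 + x^2)·Dx^2  (order 2).
h: a_k = 0, 12, 24, 20, 8, 12/5, 8/3, 52/35, -104/105, …
ICs: h(0) = 0, h′(0) = 12.

f: a_k = 3, 6, 6, 4, 2, 4/5, 4/15, 8/105, 2/105, …
g: a_k = 0, 4, 0, -4/3, 0, 4/5, 0, -4/7, 0, …
L₀ := L_f ⊗_s L_g (sym. prod.), ord ≤ 2.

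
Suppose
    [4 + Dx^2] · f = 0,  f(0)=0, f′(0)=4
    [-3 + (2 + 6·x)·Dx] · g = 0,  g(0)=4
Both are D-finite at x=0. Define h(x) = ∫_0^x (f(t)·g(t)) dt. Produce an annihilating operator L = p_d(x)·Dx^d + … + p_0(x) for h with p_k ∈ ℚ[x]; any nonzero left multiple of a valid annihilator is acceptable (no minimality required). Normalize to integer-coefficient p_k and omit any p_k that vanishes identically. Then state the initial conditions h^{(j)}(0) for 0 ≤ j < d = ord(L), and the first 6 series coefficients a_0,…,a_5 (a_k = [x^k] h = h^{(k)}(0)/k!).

L = (43 + 96·x + 144·x^2)·Dx + (-12 - 36·x)·Dx^2 + (4 + 24·x + 36·x^2)·Dx^3  (order 3).
h: a_k = 0, 0, 8, 8, -43/6, 11/5, …
ICs: h(0) = 0, h′(0) = 0, h′′(0) = 16.

f: a_k = 0, 4, 0, -8/3, 0, 8/15, …
g: a_k = 4, 6, -9/2, 27/4, -405/32, 1701/64, …
h₀=f·g: eliminate ⇒ L₀, order ≤ 2·1.
Integrate: L := L₀·Dx.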